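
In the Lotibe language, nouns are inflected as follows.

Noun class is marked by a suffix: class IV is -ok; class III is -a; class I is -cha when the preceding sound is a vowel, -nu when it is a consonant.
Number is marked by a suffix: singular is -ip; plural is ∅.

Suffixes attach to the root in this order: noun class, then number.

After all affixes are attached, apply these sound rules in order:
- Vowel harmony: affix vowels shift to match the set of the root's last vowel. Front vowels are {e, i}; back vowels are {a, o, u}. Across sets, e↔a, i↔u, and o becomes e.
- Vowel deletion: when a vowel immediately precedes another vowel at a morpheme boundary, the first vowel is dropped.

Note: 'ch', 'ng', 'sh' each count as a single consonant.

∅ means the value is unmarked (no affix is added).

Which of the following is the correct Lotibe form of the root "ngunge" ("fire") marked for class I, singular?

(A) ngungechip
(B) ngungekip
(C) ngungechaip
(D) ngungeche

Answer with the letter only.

A

Attach noun class class I -cha (after vowel 'e') → ngungecha.
Attach number singular -ip → ngungechaip.
Apply vowel harmony: ngungechaip → ngungecheip.
Apply vowel deletion: ngungecheip → ngungechip.
So the correct form is ngungechip, option (A).
(B) ngungekip is wrong: it uses class IV instead of class I for noun class.
(C) ngungechaip is wrong: it fails to apply the sound rule(s).
(D) ngungeche is wrong: it uses plural instead of singular for number.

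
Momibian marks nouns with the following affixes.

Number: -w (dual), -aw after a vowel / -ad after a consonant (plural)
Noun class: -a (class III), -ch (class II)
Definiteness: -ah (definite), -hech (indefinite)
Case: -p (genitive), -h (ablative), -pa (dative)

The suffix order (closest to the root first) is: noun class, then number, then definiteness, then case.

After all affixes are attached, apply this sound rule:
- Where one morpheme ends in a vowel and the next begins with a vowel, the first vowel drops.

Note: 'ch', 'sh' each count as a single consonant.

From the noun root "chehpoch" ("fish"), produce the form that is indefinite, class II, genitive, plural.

chehpochchadhechp

Attach noun class class II -ch → chehpochch.
Attach number plural -ad (after consonant 'ch') → chehpochchad.
Attach definiteness indefinite -hech → chehpochchadhech.
Attach case genitive -p → chehpochchadhechp.
Vowel deletion: no change.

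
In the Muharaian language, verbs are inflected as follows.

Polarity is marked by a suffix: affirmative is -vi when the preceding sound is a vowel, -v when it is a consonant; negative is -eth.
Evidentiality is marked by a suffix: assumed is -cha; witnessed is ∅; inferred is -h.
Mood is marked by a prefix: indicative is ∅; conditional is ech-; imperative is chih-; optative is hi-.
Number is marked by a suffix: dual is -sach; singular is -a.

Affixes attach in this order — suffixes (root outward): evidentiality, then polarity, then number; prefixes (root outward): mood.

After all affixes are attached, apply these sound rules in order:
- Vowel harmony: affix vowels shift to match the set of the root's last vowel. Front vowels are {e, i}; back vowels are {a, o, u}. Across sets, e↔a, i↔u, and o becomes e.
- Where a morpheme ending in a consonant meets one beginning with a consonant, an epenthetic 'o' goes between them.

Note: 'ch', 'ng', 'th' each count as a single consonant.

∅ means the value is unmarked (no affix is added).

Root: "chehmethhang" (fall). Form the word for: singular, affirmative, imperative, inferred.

Attach evidentiality inferred -h → chehmethhangh.
Attach polarity affirmative -v (after consonant 'h') → chehmethhanghv.
Attach number singular -a → chehmethhanghva.
Attach mood imperative chih- → chihchehmethhanghva.
Apply vowel harmony: chihchehmethhanghva → chuhchehmethhanghva.
Apply epenthesis: chuhchehmethhanghva → chuhochehmethhangohova.

chuhochehmethhangohova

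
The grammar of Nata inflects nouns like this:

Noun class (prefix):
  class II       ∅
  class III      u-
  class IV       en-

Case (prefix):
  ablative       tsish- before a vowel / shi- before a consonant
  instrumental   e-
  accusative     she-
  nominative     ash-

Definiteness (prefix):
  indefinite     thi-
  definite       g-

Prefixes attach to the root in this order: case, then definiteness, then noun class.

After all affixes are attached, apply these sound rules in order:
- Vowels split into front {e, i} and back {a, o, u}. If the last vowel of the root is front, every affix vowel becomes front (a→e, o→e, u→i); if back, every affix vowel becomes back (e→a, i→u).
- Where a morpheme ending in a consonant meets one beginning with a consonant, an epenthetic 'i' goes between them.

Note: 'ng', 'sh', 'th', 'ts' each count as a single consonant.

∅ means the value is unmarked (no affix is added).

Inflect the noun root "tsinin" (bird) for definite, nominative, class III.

Attach case nominative ash- → ashtsinin.
Attach definiteness definite g- → gashtsinin.
Attach noun class class III u- → ugashtsinin.
Apply vowel harmony: ugashtsinin → igeshtsinin.
Apply epenthesis: igeshtsinin → igeshitsinin.

igeshitsinin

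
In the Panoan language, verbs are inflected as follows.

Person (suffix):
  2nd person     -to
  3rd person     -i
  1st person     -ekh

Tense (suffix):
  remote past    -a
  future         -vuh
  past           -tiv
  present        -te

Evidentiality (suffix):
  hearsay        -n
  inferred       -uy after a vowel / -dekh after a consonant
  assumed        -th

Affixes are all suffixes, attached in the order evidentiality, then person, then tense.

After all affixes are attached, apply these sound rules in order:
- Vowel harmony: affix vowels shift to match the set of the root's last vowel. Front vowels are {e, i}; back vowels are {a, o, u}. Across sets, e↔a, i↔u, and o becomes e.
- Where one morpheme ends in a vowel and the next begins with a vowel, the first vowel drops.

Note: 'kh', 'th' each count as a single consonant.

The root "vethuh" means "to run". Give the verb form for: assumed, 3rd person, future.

Attach evidentiality assumed -th → vethuhth.
Attach person 3rd person -i → vethuhthi.
Attach tense future -vuh → vethuhthivuh.
Apply vowel harmony: vethuhthivuh → vethuhthuvuh.
Vowel deletion: no change.

vethuhthuvuh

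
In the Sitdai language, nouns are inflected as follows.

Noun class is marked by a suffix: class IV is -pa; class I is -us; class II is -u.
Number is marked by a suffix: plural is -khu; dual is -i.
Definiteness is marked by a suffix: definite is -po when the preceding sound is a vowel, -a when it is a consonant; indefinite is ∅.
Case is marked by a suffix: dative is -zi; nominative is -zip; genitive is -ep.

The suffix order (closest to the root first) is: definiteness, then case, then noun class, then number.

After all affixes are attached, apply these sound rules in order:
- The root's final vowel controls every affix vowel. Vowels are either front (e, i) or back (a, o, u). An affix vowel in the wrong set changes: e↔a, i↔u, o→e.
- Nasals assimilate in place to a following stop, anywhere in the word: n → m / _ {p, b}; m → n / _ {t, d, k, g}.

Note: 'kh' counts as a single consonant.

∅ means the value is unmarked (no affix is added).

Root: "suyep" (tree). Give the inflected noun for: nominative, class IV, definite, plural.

Attach definiteness definite -a (after consonant 'p') → suyepa.
Attach case nominative -zip → suyepazip.
Attach noun class class IV -pa → suyepazippa.
Attach number plural -khu → suyepazippakhu.
Apply vowel harmony: suyepazippakhu → suyepezippekhi.
Nasal assimilation: no change.

suyepezippekhi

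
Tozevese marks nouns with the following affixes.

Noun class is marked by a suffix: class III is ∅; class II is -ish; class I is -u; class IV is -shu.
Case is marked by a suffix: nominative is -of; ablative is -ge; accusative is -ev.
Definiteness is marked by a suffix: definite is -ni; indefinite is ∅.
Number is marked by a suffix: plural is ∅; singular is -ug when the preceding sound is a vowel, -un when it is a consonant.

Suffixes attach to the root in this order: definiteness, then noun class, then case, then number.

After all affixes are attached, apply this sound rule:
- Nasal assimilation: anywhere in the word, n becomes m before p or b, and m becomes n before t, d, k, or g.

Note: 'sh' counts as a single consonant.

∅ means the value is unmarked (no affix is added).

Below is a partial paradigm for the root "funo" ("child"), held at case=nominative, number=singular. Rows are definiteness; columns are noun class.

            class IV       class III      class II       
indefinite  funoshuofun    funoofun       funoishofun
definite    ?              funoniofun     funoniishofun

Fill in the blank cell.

funonishuofun

Attach definiteness definite -ni → funoni.
Attach noun class class IV -shu → funonishu.
Attach case nominative -of → funonishuof.
Attach number singular -un (after consonant 'f') → funonishuofun.
Nasal assimilation: no change.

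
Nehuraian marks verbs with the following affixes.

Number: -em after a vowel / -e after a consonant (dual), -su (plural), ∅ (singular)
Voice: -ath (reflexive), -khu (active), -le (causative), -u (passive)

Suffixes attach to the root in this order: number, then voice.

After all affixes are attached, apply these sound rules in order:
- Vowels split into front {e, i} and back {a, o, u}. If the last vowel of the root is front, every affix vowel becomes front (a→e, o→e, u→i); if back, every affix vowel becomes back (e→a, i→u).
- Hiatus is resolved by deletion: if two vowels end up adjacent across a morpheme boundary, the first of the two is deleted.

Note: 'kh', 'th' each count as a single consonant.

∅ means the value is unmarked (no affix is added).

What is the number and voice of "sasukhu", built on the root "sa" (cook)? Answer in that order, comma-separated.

plural, active

Segment: sa-su-khu.
number: -su → plural.
voice: -khu → active.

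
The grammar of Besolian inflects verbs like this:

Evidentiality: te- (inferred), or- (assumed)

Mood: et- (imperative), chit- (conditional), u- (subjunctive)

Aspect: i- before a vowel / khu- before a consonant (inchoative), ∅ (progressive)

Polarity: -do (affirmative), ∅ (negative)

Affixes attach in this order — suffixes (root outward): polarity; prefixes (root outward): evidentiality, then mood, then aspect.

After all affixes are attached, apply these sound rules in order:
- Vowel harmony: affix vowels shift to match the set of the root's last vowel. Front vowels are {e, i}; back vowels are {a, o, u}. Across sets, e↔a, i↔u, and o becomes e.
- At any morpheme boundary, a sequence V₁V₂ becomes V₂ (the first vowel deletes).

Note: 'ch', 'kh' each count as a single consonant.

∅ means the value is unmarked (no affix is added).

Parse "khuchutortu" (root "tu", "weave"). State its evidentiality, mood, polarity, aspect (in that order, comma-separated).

Segment: khu-chit-or-tu.
evidentiality: or- → assumed.
mood: chit- → conditional.
polarity: ∅ → negative.
aspect: i/khu- → inchoative.

assumed, conditional, negative, inchoative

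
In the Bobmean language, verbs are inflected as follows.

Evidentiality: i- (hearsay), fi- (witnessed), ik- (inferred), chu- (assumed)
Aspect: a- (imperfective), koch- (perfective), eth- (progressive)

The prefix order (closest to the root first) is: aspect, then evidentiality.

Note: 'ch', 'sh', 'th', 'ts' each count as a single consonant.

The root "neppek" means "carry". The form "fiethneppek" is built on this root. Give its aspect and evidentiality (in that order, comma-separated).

Segment: fi-eth-neppek.
aspect: eth- → progressive.
evidentiality: fi- → witnessed.

progressive, witnessed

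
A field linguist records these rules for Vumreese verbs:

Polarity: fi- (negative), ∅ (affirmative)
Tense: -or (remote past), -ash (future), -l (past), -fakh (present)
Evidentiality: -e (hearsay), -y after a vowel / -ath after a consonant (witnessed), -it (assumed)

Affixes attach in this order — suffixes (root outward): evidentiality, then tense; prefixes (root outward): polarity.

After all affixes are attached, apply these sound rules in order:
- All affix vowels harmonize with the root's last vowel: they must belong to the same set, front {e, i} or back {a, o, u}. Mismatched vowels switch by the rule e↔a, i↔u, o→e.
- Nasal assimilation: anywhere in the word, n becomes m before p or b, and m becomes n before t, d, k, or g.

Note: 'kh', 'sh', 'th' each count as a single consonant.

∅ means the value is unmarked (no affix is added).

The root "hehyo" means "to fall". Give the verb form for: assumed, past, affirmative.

polarity = affirmative: zero marking, form stays hehyo.
Attach evidentiality assumed -it → hehyoit.
Attach tense past -l → hehyoitl.
Apply vowel harmony: hehyoitl → hehyoutl.
Nasal assimilation: no change.

hehyoutl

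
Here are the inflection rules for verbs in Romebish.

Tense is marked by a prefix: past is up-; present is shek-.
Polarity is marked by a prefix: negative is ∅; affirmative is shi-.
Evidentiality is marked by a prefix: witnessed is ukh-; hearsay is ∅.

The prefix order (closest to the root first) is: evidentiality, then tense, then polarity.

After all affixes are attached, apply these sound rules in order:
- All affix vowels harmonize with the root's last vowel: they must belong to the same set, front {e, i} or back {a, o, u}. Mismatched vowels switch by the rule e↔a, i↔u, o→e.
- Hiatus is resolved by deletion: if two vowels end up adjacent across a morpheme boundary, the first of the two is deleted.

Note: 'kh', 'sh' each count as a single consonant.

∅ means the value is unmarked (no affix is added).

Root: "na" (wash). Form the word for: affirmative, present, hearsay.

shushakna

evidentiality = hearsay: zero marking, form stays na.
Attach tense present shek- → shekna.
Attach polarity affirmative shi- → shishekna.
Apply vowel harmony: shishekna → shushakna.
Vowel deletion: no change.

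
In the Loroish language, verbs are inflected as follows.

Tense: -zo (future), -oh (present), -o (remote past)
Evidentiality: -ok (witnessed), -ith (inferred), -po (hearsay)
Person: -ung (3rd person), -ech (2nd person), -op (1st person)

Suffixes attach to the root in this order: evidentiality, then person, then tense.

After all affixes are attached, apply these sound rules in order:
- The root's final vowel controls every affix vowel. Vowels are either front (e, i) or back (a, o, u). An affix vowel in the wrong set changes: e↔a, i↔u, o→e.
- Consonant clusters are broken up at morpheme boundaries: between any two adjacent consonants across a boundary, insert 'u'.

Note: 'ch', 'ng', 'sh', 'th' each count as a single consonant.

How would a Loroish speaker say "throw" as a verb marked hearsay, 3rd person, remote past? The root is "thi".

thipeinge

Attach evidentiality hearsay -po → thipo.
Attach person 3rd person -ung → thipoung.
Attach tense remote past -o → thipoungo.
Apply vowel harmony: thipoungo → thipeinge.
Epenthesis: no change.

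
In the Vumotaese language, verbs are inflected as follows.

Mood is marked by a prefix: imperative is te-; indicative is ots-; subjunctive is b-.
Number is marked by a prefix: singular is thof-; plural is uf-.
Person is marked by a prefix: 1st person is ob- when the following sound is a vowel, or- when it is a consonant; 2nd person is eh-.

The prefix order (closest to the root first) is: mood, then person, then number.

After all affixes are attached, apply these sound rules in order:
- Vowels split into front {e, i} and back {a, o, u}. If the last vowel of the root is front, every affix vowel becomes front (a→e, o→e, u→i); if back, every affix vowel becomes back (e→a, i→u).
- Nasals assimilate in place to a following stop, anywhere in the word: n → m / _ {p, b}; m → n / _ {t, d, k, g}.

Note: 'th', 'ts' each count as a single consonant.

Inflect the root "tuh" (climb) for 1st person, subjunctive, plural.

uforbtuh

Attach mood subjunctive b- → btuh.
Attach person 1st person or- (before consonant 'b') → orbtuh.
Attach number plural uf- → uforbtuh.
Vowel harmony: no change.
Nasal assimilation: no change.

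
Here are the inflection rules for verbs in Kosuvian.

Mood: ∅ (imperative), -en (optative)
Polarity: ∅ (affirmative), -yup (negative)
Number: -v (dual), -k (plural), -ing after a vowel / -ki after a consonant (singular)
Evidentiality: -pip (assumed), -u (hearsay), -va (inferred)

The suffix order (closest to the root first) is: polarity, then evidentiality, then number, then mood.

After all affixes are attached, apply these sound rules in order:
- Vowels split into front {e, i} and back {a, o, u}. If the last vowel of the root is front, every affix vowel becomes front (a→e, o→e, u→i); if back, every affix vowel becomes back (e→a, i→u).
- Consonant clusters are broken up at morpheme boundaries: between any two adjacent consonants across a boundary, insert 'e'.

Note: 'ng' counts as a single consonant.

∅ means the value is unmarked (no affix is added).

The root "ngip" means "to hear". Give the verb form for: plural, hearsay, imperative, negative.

Attach polarity negative -yup → ngipyup.
Attach evidentiality hearsay -u → ngipyupu.
Attach number plural -k → ngipyupuk.
mood = imperative: zero marking, form stays ngipyupuk.
Apply vowel harmony: ngipyupuk → ngipyipik.
Apply epenthesis: ngipyipik → ngipeyipik.

ngipeyipik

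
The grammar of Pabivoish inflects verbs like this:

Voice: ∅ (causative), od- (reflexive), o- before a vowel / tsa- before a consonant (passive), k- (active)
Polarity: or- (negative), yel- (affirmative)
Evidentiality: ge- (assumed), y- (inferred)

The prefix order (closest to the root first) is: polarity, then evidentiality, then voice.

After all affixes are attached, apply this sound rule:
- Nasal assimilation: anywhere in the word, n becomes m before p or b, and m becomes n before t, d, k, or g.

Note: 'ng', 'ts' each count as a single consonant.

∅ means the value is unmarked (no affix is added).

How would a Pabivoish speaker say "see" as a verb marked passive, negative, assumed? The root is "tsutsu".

tsageortsutsu

Attach polarity negative or- → ortsutsu.
Attach evidentiality assumed ge- → geortsutsu.
Attach voice passive tsa- (before consonant 'g') → tsageortsutsu.
Nasal assimilation: no change.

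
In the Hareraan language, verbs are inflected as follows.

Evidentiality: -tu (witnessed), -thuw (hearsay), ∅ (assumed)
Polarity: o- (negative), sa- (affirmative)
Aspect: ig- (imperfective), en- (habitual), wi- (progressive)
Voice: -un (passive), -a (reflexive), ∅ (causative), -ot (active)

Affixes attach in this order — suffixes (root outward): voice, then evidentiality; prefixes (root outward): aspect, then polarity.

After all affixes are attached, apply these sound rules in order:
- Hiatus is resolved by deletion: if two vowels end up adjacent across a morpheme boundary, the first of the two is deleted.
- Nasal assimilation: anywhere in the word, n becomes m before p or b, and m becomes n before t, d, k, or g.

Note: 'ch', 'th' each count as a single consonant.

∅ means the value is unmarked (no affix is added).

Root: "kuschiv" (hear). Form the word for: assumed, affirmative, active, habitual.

Attach voice active -ot → kuschivot.
Attach aspect habitual en- → enkuschivot.
evidentiality = assumed: zero marking, form stays enkuschivot.
Attach polarity affirmative sa- → saenkuschivot.
Apply vowel deletion: saenkuschivot → senkuschivot.
Nasal assimilation: no change.

senkuschivot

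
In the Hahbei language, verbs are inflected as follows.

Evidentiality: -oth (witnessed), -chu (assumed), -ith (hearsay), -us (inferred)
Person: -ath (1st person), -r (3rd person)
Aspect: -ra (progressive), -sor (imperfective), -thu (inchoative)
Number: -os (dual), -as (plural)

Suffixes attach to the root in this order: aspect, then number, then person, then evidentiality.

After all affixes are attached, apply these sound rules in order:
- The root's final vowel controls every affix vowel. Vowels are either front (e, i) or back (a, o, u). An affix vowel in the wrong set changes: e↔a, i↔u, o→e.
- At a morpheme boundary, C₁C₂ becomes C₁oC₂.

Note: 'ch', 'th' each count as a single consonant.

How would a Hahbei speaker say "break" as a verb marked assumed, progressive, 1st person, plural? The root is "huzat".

Attach aspect progressive -ra → huzatra.
Attach number plural -as → huzatraas.
Attach person 1st person -ath → huzatraasath.
Attach evidentiality assumed -chu → huzatraasathchu.
Vowel harmony: no change.
Apply epenthesis: huzatraasathchu → huzatoraasathochu.

huzatoraasathochu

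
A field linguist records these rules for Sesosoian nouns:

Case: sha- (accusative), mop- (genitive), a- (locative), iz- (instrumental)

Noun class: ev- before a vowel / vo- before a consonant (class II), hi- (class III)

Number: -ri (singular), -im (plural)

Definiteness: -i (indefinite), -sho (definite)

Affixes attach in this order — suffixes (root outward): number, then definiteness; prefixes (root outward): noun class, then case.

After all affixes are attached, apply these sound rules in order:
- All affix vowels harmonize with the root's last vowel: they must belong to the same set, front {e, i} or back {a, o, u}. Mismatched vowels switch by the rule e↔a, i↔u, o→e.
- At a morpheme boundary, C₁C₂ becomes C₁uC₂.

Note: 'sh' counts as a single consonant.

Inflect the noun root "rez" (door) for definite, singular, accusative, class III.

Attach noun class class III hi- → hirez.
Attach number singular -ri → hirezri.
Attach case accusative sha- → shahirezri.
Attach definiteness definite -sho → shahirezrisho.
Apply vowel harmony: shahirezrisho → shehirezrishe.
Apply epenthesis: shehirezrishe → shehirezurishe.

shehirezurishe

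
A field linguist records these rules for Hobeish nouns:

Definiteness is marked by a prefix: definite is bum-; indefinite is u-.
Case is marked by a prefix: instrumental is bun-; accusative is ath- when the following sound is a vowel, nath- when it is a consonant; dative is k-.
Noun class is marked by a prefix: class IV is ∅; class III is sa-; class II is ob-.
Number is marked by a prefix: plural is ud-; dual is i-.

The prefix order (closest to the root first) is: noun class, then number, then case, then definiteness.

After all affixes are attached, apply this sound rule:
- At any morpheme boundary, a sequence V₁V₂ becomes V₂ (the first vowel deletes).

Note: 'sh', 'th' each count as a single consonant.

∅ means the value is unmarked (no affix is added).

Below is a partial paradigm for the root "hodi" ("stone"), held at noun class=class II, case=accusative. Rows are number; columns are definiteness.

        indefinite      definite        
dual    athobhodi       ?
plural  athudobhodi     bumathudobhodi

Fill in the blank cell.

bumathobhodi

Attach noun class class II ob- → obhodi.
Attach number dual i- → iobhodi.
Attach case accusative ath- (before vowel 'i') → athiobhodi.
Attach definiteness definite bum- → bumathiobhodi.
Apply vowel deletion: bumathiobhodi → bumathobhodi.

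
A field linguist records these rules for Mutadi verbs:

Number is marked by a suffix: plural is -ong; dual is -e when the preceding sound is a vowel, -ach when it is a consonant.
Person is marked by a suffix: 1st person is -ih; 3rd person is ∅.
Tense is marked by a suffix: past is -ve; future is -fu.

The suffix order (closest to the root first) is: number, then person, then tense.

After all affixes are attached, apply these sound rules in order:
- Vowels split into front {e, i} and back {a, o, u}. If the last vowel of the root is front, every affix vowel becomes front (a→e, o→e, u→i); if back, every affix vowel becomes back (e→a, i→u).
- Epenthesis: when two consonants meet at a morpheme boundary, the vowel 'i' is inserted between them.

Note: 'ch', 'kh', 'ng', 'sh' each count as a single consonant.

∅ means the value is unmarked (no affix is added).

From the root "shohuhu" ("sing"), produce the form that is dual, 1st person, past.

Attach number dual -e (after vowel 'u') → shohuhue.
Attach person 1st person -ih → shohuhueih.
Attach tense past -ve → shohuhueihve.
Apply vowel harmony: shohuhueihve → shohuhuauhva.
Apply epenthesis: shohuhuauhva → shohuhuauhiva.

shohuhuauhiva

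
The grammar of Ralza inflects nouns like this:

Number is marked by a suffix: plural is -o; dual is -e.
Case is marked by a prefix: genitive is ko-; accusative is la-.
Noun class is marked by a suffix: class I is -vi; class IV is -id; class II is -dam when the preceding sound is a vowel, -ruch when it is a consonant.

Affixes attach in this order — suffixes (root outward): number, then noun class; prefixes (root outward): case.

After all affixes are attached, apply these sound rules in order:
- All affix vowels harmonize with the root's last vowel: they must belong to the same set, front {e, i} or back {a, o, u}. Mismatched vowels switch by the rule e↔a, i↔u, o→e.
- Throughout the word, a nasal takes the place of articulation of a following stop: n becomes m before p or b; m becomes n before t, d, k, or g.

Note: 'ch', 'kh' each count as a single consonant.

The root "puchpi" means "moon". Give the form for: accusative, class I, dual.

Attach number dual -e → puchpie.
Attach case accusative la- → lapuchpie.
Attach noun class class I -vi → lapuchpievi.
Apply vowel harmony: lapuchpievi → lepuchpievi.
Nasal assimilation: no change.

lepuchpievi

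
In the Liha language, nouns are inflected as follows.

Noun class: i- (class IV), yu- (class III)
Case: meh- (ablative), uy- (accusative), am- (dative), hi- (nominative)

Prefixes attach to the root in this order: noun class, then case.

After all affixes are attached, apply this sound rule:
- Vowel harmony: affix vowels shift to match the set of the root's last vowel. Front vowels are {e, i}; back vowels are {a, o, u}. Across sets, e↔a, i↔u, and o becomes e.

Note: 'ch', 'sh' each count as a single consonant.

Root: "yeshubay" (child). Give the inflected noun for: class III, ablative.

mahyuyeshubay

Attach noun class class III yu- → yuyeshubay.
Attach case ablative meh- → mehyuyeshubay.
Apply vowel harmony: mehyuyeshubay → mahyuyeshubay.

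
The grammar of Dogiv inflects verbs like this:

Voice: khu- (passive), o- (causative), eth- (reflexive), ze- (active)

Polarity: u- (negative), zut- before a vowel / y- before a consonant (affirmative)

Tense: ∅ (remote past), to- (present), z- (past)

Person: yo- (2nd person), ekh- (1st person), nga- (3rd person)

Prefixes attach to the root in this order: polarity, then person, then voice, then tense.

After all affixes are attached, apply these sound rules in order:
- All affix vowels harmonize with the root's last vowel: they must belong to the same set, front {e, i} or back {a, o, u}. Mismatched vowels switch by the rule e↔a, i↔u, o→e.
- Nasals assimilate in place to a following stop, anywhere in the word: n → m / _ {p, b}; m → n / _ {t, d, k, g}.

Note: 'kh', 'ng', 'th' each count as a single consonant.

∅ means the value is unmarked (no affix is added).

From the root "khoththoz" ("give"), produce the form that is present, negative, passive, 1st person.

Attach polarity negative u- → ukhoththoz.
Attach person 1st person ekh- → ekhukhoththoz.
Attach voice passive khu- → khuekhukhoththoz.
Attach tense present to- → tokhuekhukhoththoz.
Apply vowel harmony: tokhuekhukhoththoz → tokhuakhukhoththoz.
Nasal assimilation: no change.

tokhuakhukhoththoz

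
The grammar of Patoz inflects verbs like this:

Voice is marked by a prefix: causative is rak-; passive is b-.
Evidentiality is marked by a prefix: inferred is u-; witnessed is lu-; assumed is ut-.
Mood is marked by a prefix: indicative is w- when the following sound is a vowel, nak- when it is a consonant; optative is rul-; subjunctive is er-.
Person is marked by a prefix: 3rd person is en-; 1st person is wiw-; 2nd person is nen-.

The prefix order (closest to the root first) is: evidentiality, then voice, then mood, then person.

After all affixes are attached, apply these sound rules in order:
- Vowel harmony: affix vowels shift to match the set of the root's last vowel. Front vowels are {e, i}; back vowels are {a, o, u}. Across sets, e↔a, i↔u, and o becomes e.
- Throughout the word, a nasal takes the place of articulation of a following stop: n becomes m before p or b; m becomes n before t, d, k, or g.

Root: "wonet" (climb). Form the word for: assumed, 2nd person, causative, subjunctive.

Attach evidentiality assumed ut- → utwonet.
Attach voice causative rak- → rakutwonet.
Attach mood subjunctive er- → errakutwonet.
Attach person 2nd person nen- → nenerrakutwonet.
Apply vowel harmony: nenerrakutwonet → nenerrekitwonet.
Nasal assimilation: no change.

nenerrekitwonet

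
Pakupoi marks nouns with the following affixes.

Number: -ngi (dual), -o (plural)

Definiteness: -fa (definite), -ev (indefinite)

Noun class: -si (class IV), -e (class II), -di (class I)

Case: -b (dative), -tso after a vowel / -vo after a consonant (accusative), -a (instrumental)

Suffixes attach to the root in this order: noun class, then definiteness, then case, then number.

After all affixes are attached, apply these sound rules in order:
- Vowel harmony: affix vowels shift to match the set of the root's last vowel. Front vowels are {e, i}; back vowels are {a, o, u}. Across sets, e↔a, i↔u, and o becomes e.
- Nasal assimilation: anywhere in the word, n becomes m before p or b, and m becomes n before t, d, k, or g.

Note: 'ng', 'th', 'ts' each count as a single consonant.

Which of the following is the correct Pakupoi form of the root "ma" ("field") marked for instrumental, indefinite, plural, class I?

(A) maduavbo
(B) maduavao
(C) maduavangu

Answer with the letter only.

B

Attach noun class class I -di → madi.
Attach definiteness indefinite -ev → madiev.
Attach case instrumental -a → madieva.
Attach number plural -o → madievao.
Apply vowel harmony: madievao → maduavao.
Nasal assimilation: no change.
So the correct form is maduavao, option (B).
(A) maduavbo is wrong: it uses dative instead of instrumental for case.
(C) maduavangu is wrong: it uses dual instead of plural for number.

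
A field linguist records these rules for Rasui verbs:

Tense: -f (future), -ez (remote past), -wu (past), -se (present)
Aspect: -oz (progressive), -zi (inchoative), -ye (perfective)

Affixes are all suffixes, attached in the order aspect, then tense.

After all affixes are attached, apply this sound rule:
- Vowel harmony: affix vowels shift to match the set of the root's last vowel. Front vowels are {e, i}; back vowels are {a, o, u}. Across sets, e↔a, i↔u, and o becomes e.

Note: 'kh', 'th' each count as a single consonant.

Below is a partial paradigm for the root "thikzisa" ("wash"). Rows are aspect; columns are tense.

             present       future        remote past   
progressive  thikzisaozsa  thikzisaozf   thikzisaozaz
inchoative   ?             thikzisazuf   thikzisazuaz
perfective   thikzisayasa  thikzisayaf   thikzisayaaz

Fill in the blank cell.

Attach aspect inchoative -zi → thikzisazi.
Attach tense present -se → thikzisazise.
Apply vowel harmony: thikzisazise → thikzisazusa.

thikzisazusa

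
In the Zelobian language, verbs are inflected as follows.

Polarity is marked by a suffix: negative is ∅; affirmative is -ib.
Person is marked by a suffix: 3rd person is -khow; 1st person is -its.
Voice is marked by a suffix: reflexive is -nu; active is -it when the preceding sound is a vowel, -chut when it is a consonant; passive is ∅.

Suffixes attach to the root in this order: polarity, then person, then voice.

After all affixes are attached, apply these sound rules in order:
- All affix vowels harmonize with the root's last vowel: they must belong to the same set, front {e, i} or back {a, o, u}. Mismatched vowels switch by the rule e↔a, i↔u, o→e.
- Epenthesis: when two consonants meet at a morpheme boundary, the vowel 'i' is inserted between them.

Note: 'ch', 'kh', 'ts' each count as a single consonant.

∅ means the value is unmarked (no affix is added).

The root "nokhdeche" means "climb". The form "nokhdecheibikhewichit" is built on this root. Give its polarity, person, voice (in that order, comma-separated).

Segment: nokhdeche-ib-khow-chut.
polarity: -ib → affirmative.
person: -khow → 3rd person.
voice: -it/chut → active.

affirmative, 3rd person, active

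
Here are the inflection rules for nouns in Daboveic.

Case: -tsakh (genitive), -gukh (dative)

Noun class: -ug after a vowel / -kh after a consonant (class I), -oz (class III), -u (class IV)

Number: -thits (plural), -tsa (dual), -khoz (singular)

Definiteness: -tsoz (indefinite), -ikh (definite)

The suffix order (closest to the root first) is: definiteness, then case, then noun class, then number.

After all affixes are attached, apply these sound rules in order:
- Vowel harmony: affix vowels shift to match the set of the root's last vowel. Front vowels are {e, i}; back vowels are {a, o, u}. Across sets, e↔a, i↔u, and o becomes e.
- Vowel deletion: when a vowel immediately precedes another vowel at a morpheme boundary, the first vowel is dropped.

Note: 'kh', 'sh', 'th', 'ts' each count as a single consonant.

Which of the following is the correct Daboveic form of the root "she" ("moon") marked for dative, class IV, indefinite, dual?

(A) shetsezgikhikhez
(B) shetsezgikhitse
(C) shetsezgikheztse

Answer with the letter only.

B

Attach definiteness indefinite -tsoz → shetsoz.
Attach case dative -gukh → shetsozgukh.
Attach noun class class IV -u → shetsozgukhu.
Attach number dual -tsa → shetsozgukhutsa.
Apply vowel harmony: shetsozgukhutsa → shetsezgikhitse.
Vowel deletion: no change.
So the correct form is shetsezgikhitse, option (B).
(A) shetsezgikhikhez is wrong: it uses singular instead of dual for number.
(C) shetsezgikheztse is wrong: it uses class III instead of class IV for noun class.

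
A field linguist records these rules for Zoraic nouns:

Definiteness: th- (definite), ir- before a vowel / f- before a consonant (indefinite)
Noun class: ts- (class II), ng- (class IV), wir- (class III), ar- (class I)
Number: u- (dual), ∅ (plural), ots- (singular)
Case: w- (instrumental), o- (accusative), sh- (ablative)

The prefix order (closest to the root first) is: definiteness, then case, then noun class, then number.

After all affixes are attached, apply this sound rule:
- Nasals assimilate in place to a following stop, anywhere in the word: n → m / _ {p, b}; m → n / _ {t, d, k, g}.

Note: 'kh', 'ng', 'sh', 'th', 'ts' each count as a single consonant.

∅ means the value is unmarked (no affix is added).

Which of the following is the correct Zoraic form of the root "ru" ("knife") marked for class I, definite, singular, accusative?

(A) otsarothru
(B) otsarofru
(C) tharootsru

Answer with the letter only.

Attach definiteness definite th- → thru.
Attach case accusative o- → othru.
Attach noun class class I ar- → arothru.
Attach number singular ots- → otsarothru.
Nasal assimilation: no change.
So the correct form is otsarothru, option (A).
(C) tharootsru is wrong: it has the affixes in the wrong order.
(B) otsarofru is wrong: it uses indefinite instead of definite for definiteness.

A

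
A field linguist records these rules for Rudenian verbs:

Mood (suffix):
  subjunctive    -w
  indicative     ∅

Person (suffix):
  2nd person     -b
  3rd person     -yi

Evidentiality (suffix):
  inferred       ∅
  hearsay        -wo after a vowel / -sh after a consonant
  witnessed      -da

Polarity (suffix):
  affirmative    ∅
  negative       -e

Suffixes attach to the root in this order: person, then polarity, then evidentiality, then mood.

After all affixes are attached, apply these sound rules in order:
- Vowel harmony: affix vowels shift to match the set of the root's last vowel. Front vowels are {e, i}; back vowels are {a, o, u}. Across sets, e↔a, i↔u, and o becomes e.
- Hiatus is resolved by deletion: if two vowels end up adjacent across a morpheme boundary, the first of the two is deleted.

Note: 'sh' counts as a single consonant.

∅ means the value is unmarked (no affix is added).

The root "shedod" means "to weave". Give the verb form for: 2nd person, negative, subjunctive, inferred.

Attach person 2nd person -b → shedodb.
Attach polarity negative -e → shedodbe.
evidentiality = inferred: zero marking, form stays shedodbe.
Attach mood subjunctive -w → shedodbew.
Apply vowel harmony: shedodbew → shedodbaw.
Vowel deletion: no change.

shedodbaw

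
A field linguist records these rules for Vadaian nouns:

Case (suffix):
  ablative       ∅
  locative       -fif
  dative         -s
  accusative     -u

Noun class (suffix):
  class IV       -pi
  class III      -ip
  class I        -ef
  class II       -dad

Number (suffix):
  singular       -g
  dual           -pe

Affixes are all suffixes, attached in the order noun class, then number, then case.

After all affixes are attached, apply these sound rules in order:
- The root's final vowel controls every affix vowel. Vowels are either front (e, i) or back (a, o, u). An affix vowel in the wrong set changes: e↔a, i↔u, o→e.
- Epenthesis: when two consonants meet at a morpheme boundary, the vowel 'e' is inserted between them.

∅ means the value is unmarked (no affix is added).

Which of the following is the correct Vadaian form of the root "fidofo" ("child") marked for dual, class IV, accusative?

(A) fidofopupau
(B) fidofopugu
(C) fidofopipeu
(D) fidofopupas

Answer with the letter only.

Attach noun class class IV -pi → fidofopi.
Attach number dual -pe → fidofopipe.
Attach case accusative -u → fidofopipeu.
Apply vowel harmony: fidofopipeu → fidofopupau.
Epenthesis: no change.
So the correct form is fidofopupau, option (A).
(C) fidofopipeu is wrong: it fails to apply the sound rule(s).
(B) fidofopugu is wrong: it uses singular instead of dual for number.
(D) fidofopupas is wrong: it uses dative instead of accusative for case.

A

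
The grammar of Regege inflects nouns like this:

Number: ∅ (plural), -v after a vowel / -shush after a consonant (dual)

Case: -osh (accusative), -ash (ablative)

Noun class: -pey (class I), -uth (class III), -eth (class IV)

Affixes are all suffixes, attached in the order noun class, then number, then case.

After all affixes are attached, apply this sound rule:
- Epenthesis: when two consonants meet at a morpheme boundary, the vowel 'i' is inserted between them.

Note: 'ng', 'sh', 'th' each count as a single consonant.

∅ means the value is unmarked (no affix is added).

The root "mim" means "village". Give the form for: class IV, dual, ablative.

mimethishushash

Attach noun class class IV -eth → mimeth.
Attach number dual -shush (after consonant 'th') → mimethshush.
Attach case ablative -ash → mimethshushash.
Apply epenthesis: mimethshushash → mimethishushash.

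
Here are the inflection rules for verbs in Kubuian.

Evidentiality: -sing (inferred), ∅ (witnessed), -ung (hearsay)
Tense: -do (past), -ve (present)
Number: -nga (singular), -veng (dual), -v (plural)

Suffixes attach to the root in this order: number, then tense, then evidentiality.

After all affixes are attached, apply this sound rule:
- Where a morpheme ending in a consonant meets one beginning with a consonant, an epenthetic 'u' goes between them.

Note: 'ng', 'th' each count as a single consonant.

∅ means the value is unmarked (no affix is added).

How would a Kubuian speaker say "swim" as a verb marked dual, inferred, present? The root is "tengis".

Attach number dual -veng → tengisveng.
Attach tense present -ve → tengisvengve.
Attach evidentiality inferred -sing → tengisvengvesing.
Apply epenthesis: tengisvengvesing → tengisuvenguvesing.

tengisuvenguvesing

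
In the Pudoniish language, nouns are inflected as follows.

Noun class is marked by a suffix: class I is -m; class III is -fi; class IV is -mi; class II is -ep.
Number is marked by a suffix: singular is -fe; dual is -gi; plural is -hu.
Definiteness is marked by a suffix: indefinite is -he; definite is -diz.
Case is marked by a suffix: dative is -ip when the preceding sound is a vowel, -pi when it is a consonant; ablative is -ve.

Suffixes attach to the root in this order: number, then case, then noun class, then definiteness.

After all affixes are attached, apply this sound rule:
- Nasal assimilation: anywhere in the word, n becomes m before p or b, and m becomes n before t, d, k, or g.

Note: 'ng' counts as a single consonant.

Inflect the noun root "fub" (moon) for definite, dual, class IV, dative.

fubgiipmidiz

Attach number dual -gi → fubgi.
Attach case dative -ip (after vowel 'i') → fubgiip.
Attach noun class class IV -mi → fubgiipmi.
Attach definiteness definite -diz → fubgiipmidiz.
Nasal assimilation: no change.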